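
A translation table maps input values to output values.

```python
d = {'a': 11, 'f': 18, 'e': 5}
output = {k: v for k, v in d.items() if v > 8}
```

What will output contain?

Step 1: Filter items where value > 8:
  'a': 11 > 8: kept
  'f': 18 > 8: kept
  'e': 5 <= 8: removed
Therefore output = {'a': 11, 'f': 18}.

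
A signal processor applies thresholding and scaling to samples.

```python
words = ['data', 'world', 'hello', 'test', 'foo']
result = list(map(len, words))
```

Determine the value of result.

Step 1: Map len() to each word:
  'data' -> 4
  'world' -> 5
  'hello' -> 5
  'test' -> 4
  'foo' -> 3
Therefore result = [4, 5, 5, 4, 3].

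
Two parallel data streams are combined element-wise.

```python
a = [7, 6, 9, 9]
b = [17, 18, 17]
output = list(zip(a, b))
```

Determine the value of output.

Step 1: zip stops at shortest (len(a)=4, len(b)=3):
  Index 0: (7, 17)
  Index 1: (6, 18)
  Index 2: (9, 17)
Step 2: Last element of a (9) has no pair, dropped.
Therefore output = [(7, 17), (6, 18), (9, 17)].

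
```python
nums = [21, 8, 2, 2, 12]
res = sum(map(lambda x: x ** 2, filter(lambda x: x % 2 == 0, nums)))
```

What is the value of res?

Step 1: Filter even numbers from [21, 8, 2, 2, 12]: [8, 2, 2, 12]
Step 2: Square each: [64, 4, 4, 144]
Step 3: Sum = 216.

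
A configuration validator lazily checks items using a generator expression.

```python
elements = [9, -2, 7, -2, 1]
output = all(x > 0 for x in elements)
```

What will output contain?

Step 1: Check x > 0 for each element in [9, -2, 7, -2, 1]:
  9 > 0: True
  -2 > 0: False
  7 > 0: True
  -2 > 0: False
  1 > 0: True
Step 2: all() returns False.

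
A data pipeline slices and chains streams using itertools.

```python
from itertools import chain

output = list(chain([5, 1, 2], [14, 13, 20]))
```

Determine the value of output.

Step 1: chain() concatenates iterables: [5, 1, 2] + [14, 13, 20].
Therefore output = [5, 1, 2, 14, 13, 20].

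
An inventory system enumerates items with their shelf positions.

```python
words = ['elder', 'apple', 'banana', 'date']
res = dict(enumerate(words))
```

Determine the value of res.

Step 1: enumerate pairs indices with words:
  0 -> 'elder'
  1 -> 'apple'
  2 -> 'banana'
  3 -> 'date'
Therefore res = {0: 'elder', 1: 'apple', 2: 'banana', 3: 'date'}.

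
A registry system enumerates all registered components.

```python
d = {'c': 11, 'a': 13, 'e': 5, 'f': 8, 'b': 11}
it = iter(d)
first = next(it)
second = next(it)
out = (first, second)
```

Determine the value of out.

Step 1: iter(d) iterates over keys: ['c', 'a', 'e', 'f', 'b'].
Step 2: first = next(it) = 'c', second = next(it) = 'a'.
Therefore out = ('c', 'a').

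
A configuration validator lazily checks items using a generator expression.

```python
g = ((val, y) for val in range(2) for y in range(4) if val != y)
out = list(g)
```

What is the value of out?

Step 1: Nested generator over range(2) x range(4) where val != y:
  (0, 0): excluded (val == y)
  (0, 1): included
  (0, 2): included
  (0, 3): included
  (1, 0): included
  (1, 1): excluded (val == y)
  (1, 2): included
  (1, 3): included
Therefore out = [(0, 1), (0, 2), (0, 3), (1, 0), (1, 2), (1, 3)].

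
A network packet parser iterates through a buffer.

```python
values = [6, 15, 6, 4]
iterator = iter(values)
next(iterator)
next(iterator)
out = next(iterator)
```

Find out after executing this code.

Step 1: Create iterator over [6, 15, 6, 4].
Step 2: next() consumes 6.
Step 3: next() consumes 15.
Step 4: next() returns 6.
Therefore out = 6.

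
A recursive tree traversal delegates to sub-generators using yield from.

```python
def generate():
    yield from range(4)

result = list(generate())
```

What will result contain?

Step 1: yield from delegates to the iterable, yielding each element.
Step 2: Collected values: [0, 1, 2, 3].
Therefore result = [0, 1, 2, 3].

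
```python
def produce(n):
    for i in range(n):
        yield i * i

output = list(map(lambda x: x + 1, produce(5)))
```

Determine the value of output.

Step 1: produce(5) yields squares: [0, 1, 4, 9, 16].
Step 2: map adds 1 to each: [1, 2, 5, 10, 17].
Therefore output = [1, 2, 5, 10, 17].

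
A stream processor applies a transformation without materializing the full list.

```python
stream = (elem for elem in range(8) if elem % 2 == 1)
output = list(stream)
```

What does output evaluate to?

Step 1: Filter range(8) keeping only odd values:
  elem=0: even, excluded
  elem=1: odd, included
  elem=2: even, excluded
  elem=3: odd, included
  elem=4: even, excluded
  elem=5: odd, included
  elem=6: even, excluded
  elem=7: odd, included
Therefore output = [1, 3, 5, 7].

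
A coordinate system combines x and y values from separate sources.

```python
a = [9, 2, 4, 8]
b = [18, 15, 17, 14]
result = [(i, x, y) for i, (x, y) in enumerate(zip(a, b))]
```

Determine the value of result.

Step 1: enumerate(zip(a, b)) gives index with paired elements:
  i=0: (9, 18)
  i=1: (2, 15)
  i=2: (4, 17)
  i=3: (8, 14)
Therefore result = [(0, 9, 18), (1, 2, 15), (2, 4, 17), (3, 8, 14)].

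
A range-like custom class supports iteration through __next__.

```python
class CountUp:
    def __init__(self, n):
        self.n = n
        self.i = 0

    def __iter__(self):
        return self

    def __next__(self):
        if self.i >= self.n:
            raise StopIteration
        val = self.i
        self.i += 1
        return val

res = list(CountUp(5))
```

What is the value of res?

Step 1: CountUp(5) creates an iterator counting 0 to 4.
Step 2: list() consumes all values: [0, 1, 2, 3, 4].
Therefore res = [0, 1, 2, 3, 4].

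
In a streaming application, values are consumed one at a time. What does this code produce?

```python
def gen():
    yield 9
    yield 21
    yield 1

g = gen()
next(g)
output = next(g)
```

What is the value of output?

Step 1: gen() creates a generator.
Step 2: next(g) yields 9 (consumed and discarded).
Step 3: next(g) yields 21, assigned to output.
Therefore output = 21.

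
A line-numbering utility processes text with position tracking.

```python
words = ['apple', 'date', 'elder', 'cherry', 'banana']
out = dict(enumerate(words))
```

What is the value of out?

Step 1: enumerate pairs indices with words:
  0 -> 'apple'
  1 -> 'date'
  2 -> 'elder'
  3 -> 'cherry'
  4 -> 'banana'
Therefore out = {0: 'apple', 1: 'date', 2: 'elder', 3: 'cherry', 4: 'banana'}.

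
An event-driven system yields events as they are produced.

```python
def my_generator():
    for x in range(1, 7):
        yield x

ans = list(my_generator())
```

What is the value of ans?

Step 1: The generator yields each value from range(1, 7).
Step 2: list() consumes all yields: [1, 2, 3, 4, 5, 6].
Therefore ans = [1, 2, 3, 4, 5, 6].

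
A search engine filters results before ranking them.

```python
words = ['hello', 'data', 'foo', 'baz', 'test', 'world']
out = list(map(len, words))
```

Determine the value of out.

Step 1: Map len() to each word:
  'hello' -> 5
  'data' -> 4
  'foo' -> 3
  'baz' -> 3
  'test' -> 4
  'world' -> 5
Therefore out = [5, 4, 3, 3, 4, 5].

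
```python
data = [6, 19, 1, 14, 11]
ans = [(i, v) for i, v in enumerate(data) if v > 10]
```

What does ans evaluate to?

Step 1: Filter enumerate([6, 19, 1, 14, 11]) keeping v > 10:
  (0, 6): 6 <= 10, excluded
  (1, 19): 19 > 10, included
  (2, 1): 1 <= 10, excluded
  (3, 14): 14 > 10, included
  (4, 11): 11 > 10, included
Therefore ans = [(1, 19), (3, 14), (4, 11)].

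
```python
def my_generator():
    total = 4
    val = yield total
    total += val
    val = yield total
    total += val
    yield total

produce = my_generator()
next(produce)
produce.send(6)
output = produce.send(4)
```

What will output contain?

Step 1: next() -> yield total=4.
Step 2: send(6) -> val=6, total = 4+6 = 10, yield 10.
Step 3: send(4) -> val=4, total = 10+4 = 14, yield 14.
Therefore output = 14.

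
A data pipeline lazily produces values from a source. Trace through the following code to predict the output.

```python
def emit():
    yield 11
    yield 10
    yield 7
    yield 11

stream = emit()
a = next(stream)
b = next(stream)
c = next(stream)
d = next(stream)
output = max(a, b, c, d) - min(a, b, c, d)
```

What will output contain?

Step 1: Create generator and consume all values:
  a = next(stream) = 11
  b = next(stream) = 10
  c = next(stream) = 7
  d = next(stream) = 11
Step 2: max = 11, min = 7, output = 11 - 7 = 4.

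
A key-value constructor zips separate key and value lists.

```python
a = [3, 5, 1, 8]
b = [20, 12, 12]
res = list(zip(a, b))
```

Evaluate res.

Step 1: zip stops at shortest (len(a)=4, len(b)=3):
  Index 0: (3, 20)
  Index 1: (5, 12)
  Index 2: (1, 12)
Step 2: Last element of a (8) has no pair, dropped.
Therefore res = [(3, 20), (5, 12), (1, 12)].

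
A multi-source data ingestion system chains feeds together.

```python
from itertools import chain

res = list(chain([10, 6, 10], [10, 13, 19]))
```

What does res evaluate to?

Step 1: chain() concatenates iterables: [10, 6, 10] + [10, 13, 19].
Therefore res = [10, 6, 10, 10, 13, 19].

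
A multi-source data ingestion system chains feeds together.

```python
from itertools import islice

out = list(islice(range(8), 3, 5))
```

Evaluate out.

Step 1: islice(range(8), 3, 5) takes elements at indices [3, 5).
Step 2: Elements: [3, 4].
Therefore out = [3, 4].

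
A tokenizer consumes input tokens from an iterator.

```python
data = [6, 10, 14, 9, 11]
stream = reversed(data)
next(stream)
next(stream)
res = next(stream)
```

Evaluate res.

Step 1: reversed([6, 10, 14, 9, 11]) gives iterator: [11, 9, 14, 10, 6].
Step 2: First next() = 11, second next() = 9.
Step 3: Third next() = 14.
Therefore res = 14.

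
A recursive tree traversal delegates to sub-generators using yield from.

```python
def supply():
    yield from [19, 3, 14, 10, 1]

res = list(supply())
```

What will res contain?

Step 1: yield from delegates to the iterable, yielding each element.
Step 2: Collected values: [19, 3, 14, 10, 1].
Therefore res = [19, 3, 14, 10, 1].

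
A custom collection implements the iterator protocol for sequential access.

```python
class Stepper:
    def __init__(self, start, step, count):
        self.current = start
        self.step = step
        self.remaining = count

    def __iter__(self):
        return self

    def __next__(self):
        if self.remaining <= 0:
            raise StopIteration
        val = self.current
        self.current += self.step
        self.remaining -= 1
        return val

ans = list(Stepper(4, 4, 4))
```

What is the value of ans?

Step 1: Stepper starts at 4, increments by 4, for 4 steps:
  Yield 4, then current += 4
  Yield 8, then current += 4
  Yield 12, then current += 4
  Yield 16, then current += 4
Therefore ans = [4, 8, 12, 16].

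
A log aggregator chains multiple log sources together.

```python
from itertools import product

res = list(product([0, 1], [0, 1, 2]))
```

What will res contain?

Step 1: product([0, 1], [0, 1, 2]) gives all pairs:
  (0, 0)
  (0, 1)
  (0, 2)
  (1, 0)
  (1, 1)
  (1, 2)
Therefore res = [(0, 0), (0, 1), (0, 2), (1, 0), (1, 1), (1, 2)].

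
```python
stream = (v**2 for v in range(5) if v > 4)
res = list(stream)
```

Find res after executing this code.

Step 1: For range(5), keep v > 4, then square:
  v=0: 0 <= 4, excluded
  v=1: 1 <= 4, excluded
  v=2: 2 <= 4, excluded
  v=3: 3 <= 4, excluded
  v=4: 4 <= 4, excluded
Therefore res = [].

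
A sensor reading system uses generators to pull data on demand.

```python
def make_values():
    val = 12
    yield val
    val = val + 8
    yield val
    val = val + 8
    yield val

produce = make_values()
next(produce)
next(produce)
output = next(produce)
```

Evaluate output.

Step 1: Trace through generator execution:
  Yield 1: val starts at 12, yield 12
  Yield 2: val = 12 + 8 = 20, yield 20
  Yield 3: val = 20 + 8 = 28, yield 28
Step 2: First next() gets 12, second next() gets the second value, third next() yields 28.
Therefore output = 28.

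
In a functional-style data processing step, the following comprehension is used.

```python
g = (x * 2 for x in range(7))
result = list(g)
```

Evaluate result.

Step 1: For each x in range(7), compute x*2:
  x=0: 0*2 = 0
  x=1: 1*2 = 2
  x=2: 2*2 = 4
  x=3: 3*2 = 6
  x=4: 4*2 = 8
  x=5: 5*2 = 10
  x=6: 6*2 = 12
Therefore result = [0, 2, 4, 6, 8, 10, 12].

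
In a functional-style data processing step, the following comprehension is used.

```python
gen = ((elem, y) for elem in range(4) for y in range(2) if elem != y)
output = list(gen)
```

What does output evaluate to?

Step 1: Nested generator over range(4) x range(2) where elem != y:
  (0, 0): excluded (elem == y)
  (0, 1): included
  (1, 0): included
  (1, 1): excluded (elem == y)
  (2, 0): included
  (2, 1): included
  (3, 0): included
  (3, 1): included
Therefore output = [(0, 1), (1, 0), (2, 0), (2, 1), (3, 0), (3, 1)].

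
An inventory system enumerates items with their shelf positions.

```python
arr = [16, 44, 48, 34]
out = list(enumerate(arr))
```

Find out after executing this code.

Step 1: enumerate pairs each element with its index:
  (0, 16)
  (1, 44)
  (2, 48)
  (3, 34)
Therefore out = [(0, 16), (1, 44), (2, 48), (3, 34)].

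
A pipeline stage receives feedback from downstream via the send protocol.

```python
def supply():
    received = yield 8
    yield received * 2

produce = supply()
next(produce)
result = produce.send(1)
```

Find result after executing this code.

Step 1: next(produce) advances to first yield, producing 8.
Step 2: send(1) resumes, received = 1.
Step 3: yield received * 2 = 1 * 2 = 2.
Therefore result = 2.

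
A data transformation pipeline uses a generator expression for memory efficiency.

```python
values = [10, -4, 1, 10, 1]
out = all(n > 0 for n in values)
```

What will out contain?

Step 1: Check n > 0 for each element in [10, -4, 1, 10, 1]:
  10 > 0: True
  -4 > 0: False
  1 > 0: True
  10 > 0: True
  1 > 0: True
Step 2: all() returns False.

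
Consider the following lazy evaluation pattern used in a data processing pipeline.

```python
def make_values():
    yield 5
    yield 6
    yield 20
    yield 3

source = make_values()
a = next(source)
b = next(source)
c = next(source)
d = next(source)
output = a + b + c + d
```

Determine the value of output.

Step 1: Create generator and consume all values:
  a = next(source) = 5
  b = next(source) = 6
  c = next(source) = 20
  d = next(source) = 3
Step 2: output = 5 + 6 + 20 + 3 = 34.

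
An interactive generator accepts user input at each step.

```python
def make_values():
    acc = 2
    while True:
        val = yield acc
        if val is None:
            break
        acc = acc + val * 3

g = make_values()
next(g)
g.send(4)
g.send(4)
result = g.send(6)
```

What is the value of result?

Step 1: next() -> yield acc=2.
Step 2: send(4) -> val=4, acc = 2 + 4*3 = 14, yield 14.
Step 3: send(4) -> val=4, acc = 14 + 4*3 = 26, yield 26.
Step 4: send(6) -> val=6, acc = 26 + 6*3 = 44, yield 44.
Therefore result = 44.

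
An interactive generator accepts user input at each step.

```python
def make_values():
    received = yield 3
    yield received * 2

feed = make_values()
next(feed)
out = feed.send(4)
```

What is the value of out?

Step 1: next(feed) advances to first yield, producing 3.
Step 2: send(4) resumes, received = 4.
Step 3: yield received * 2 = 4 * 2 = 8.
Therefore out = 8.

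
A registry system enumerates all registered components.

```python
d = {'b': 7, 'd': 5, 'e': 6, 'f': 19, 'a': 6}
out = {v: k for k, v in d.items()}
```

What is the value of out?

Step 1: Invert dict (swap keys and values):
  'b': 7 -> 7: 'b'
  'd': 5 -> 5: 'd'
  'e': 6 -> 6: 'e'
  'f': 19 -> 19: 'f'
  'a': 6 -> 6: 'a'
Therefore out = {7: 'b', 5: 'd', 6: 'a', 19: 'f'}.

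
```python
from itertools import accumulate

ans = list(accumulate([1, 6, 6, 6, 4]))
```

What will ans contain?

Step 1: accumulate computes running sums:
  + 1 = 1
  + 6 = 7
  + 6 = 13
  + 6 = 19
  + 4 = 23
Therefore ans = [1, 7, 13, 19, 23].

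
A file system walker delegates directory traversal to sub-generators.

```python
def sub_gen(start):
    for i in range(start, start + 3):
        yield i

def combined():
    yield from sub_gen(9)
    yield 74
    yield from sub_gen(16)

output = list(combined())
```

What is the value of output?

Step 1: combined() delegates to sub_gen(9):
  yield 9
  yield 10
  yield 11
Step 2: yield 74
Step 3: Delegates to sub_gen(16):
  yield 16
  yield 17
  yield 18
Therefore output = [9, 10, 11, 74, 16, 17, 18].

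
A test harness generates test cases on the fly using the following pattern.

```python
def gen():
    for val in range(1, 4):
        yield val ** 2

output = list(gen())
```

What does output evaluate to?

Step 1: For each val in range(1, 4), yield val**2:
  val=1: yield 1**2 = 1
  val=2: yield 2**2 = 4
  val=3: yield 3**2 = 9
Therefore output = [1, 4, 9].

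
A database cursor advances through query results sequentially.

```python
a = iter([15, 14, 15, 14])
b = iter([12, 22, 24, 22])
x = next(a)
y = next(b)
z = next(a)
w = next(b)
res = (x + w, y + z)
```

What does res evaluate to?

Step 1: a iterates [15, 14, 15, 14], b iterates [12, 22, 24, 22].
Step 2: x = next(a) = 15, y = next(b) = 12.
Step 3: z = next(a) = 14, w = next(b) = 22.
Step 4: res = (15 + 22, 12 + 14) = (37, 26).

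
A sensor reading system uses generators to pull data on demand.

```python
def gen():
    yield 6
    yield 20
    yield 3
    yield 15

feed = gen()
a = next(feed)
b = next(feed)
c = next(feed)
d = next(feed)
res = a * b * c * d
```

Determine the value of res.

Step 1: Create generator and consume all values:
  a = next(feed) = 6
  b = next(feed) = 20
  c = next(feed) = 3
  d = next(feed) = 15
Step 2: res = 6 * 20 * 3 * 15 = 5400.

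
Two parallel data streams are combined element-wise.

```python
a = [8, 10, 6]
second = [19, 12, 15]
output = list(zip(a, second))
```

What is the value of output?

Step 1: zip pairs elements at same index:
  Index 0: (8, 19)
  Index 1: (10, 12)
  Index 2: (6, 15)
Therefore output = [(8, 19), (10, 12), (6, 15)].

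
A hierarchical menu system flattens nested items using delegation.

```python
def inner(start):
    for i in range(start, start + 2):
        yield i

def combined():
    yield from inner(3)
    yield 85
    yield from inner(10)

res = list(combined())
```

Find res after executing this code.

Step 1: combined() delegates to inner(3):
  yield 3
  yield 4
Step 2: yield 85
Step 3: Delegates to inner(10):
  yield 10
  yield 11
Therefore res = [3, 4, 85, 10, 11].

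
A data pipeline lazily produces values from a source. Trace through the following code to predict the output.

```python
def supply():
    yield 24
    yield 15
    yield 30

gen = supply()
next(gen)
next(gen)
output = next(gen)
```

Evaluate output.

Step 1: supply() creates a generator.
Step 2: next(gen) yields 24 (consumed and discarded).
Step 3: next(gen) yields 15 (consumed and discarded).
Step 4: next(gen) yields 30, assigned to output.
Therefore output = 30.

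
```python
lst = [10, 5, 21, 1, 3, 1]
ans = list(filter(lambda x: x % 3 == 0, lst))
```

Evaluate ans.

Step 1: Filter elements divisible by 3:
  10 % 3 = 1: removed
  5 % 3 = 2: removed
  21 % 3 = 0: kept
  1 % 3 = 1: removed
  3 % 3 = 0: kept
  1 % 3 = 1: removed
Therefore ans = [21, 3].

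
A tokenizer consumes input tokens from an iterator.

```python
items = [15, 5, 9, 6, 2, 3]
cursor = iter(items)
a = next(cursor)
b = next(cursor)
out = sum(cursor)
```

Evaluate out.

Step 1: Create iterator over [15, 5, 9, 6, 2, 3].
Step 2: a = next() = 15, b = next() = 5.
Step 3: sum() of remaining [9, 6, 2, 3] = 20.
Therefore out = 20.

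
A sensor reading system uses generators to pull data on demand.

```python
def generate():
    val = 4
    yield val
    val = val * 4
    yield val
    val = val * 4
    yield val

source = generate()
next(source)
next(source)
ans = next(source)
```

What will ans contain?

Step 1: Trace through generator execution:
  Yield 1: val starts at 4, yield 4
  Yield 2: val = 4 * 4 = 16, yield 16
  Yield 3: val = 16 * 4 = 64, yield 64
Step 2: First next() gets 4, second next() gets the second value, third next() yields 64.
Therefore ans = 64.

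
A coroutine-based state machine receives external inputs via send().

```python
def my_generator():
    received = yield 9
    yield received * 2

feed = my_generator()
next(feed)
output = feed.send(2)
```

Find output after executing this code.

Step 1: next(feed) advances to first yield, producing 9.
Step 2: send(2) resumes, received = 2.
Step 3: yield received * 2 = 2 * 2 = 4.
Therefore output = 4.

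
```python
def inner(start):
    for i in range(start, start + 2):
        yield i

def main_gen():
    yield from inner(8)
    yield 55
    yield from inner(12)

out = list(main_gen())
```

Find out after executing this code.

Step 1: main_gen() delegates to inner(8):
  yield 8
  yield 9
Step 2: yield 55
Step 3: Delegates to inner(12):
  yield 12
  yield 13
Therefore out = [8, 9, 55, 12, 13].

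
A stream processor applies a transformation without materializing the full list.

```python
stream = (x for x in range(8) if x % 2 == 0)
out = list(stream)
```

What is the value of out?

Step 1: Filter range(8) keeping only even values:
  x=0: even, included
  x=1: odd, excluded
  x=2: even, included
  x=3: odd, excluded
  x=4: even, included
  x=5: odd, excluded
  x=6: even, included
  x=7: odd, excluded
Therefore out = [0, 2, 4, 6].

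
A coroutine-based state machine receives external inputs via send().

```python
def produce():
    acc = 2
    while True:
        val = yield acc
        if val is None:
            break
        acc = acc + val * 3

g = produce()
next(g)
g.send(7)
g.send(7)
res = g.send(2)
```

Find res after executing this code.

Step 1: next() -> yield acc=2.
Step 2: send(7) -> val=7, acc = 2 + 7*3 = 23, yield 23.
Step 3: send(7) -> val=7, acc = 23 + 7*3 = 44, yield 44.
Step 4: send(2) -> val=2, acc = 44 + 2*3 = 50, yield 50.
Therefore res = 50.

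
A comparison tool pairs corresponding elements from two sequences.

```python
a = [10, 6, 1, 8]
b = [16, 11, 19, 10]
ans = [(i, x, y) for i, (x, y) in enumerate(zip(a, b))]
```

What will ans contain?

Step 1: enumerate(zip(a, b)) gives index with paired elements:
  i=0: (10, 16)
  i=1: (6, 11)
  i=2: (1, 19)
  i=3: (8, 10)
Therefore ans = [(0, 10, 16), (1, 6, 11), (2, 1, 19), (3, 8, 10)].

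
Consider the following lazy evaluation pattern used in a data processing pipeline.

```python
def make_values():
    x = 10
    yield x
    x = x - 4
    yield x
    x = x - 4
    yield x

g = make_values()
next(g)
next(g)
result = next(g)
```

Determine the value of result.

Step 1: Trace through generator execution:
  Yield 1: x starts at 10, yield 10
  Yield 2: x = 10 - 4 = 6, yield 6
  Yield 3: x = 6 - 4 = 2, yield 2
Step 2: First next() gets 10, second next() gets the second value, third next() yields 2.
Therefore result = 2.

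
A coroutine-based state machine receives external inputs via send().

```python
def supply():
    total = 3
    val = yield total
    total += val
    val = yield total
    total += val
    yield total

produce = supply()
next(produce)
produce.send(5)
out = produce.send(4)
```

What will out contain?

Step 1: next() -> yield total=3.
Step 2: send(5) -> val=5, total = 3+5 = 8, yield 8.
Step 3: send(4) -> val=4, total = 8+4 = 12, yield 12.
Therefore out = 12.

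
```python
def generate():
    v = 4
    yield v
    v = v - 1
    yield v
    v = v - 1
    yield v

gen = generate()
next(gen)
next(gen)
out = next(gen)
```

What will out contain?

Step 1: Trace through generator execution:
  Yield 1: v starts at 4, yield 4
  Yield 2: v = 4 - 1 = 3, yield 3
  Yield 3: v = 3 - 1 = 2, yield 2
Step 2: First next() gets 4, second next() gets the second value, third next() yields 2.
Therefore out = 2.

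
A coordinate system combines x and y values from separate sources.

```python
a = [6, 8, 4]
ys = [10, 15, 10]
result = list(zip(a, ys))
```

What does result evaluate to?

Step 1: zip pairs elements at same index:
  Index 0: (6, 10)
  Index 1: (8, 15)
  Index 2: (4, 10)
Therefore result = [(6, 10), (8, 15), (4, 10)].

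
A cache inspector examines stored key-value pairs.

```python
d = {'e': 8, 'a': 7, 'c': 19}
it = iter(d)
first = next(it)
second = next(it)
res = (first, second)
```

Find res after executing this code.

Step 1: iter(d) iterates over keys: ['e', 'a', 'c'].
Step 2: first = next(it) = 'e', second = next(it) = 'a'.
Therefore res = ('e', 'a').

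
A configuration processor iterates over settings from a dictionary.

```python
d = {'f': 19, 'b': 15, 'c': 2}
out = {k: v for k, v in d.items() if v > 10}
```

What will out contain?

Step 1: Filter items where value > 10:
  'f': 19 > 10: kept
  'b': 15 > 10: kept
  'c': 2 <= 10: removed
Therefore out = {'f': 19, 'b': 15}.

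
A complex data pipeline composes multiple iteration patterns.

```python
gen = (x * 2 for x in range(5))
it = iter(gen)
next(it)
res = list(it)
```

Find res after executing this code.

Step 1: Generator produces [0, 2, 4, 6, 8].
Step 2: next(it) consumes first element (0).
Step 3: list(it) collects remaining: [2, 4, 6, 8].
Therefore res = [2, 4, 6, 8].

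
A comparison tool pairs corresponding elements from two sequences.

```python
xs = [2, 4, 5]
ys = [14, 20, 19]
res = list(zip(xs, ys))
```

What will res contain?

Step 1: zip pairs elements at same index:
  Index 0: (2, 14)
  Index 1: (4, 20)
  Index 2: (5, 19)
Therefore res = [(2, 14), (4, 20), (5, 19)].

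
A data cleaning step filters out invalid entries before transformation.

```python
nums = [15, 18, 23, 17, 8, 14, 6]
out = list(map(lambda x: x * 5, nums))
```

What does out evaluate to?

Step 1: Apply lambda x: x * 5 to each element:
  15 -> 75
  18 -> 90
  23 -> 115
  17 -> 85
  8 -> 40
  14 -> 70
  6 -> 30
Therefore out = [75, 90, 115, 85, 40, 70, 30].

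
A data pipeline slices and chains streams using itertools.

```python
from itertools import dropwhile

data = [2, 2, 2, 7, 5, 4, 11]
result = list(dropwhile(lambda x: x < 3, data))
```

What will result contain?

Step 1: dropwhile drops elements while < 3:
  2 < 3: dropped
  2 < 3: dropped
  2 < 3: dropped
  7: kept (dropping stopped)
Step 2: Remaining elements kept regardless of condition.
Therefore result = [7, 5, 4, 11].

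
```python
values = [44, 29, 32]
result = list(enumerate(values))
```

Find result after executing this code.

Step 1: enumerate pairs each element with its index:
  (0, 44)
  (1, 29)
  (2, 32)
Therefore result = [(0, 44), (1, 29), (2, 32)].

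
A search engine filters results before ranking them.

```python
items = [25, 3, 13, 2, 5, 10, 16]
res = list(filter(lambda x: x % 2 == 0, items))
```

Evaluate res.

Step 1: Filter elements divisible by 2:
  25 % 2 = 1: removed
  3 % 2 = 1: removed
  13 % 2 = 1: removed
  2 % 2 = 0: kept
  5 % 2 = 1: removed
  10 % 2 = 0: kept
  16 % 2 = 0: kept
Therefore res = [2, 10, 16].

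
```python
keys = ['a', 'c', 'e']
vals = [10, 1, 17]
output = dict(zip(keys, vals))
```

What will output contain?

Step 1: zip pairs keys with values:
  'a' -> 10
  'c' -> 1
  'e' -> 17
Therefore output = {'a': 10, 'c': 1, 'e': 17}.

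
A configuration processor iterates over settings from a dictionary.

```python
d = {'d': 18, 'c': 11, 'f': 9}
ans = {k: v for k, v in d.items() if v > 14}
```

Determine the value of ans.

Step 1: Filter items where value > 14:
  'd': 18 > 14: kept
  'c': 11 <= 14: removed
  'f': 9 <= 14: removed
Therefore ans = {'d': 18}.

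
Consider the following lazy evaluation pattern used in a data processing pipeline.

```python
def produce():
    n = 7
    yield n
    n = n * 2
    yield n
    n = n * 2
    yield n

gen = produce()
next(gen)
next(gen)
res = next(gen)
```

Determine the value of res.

Step 1: Trace through generator execution:
  Yield 1: n starts at 7, yield 7
  Yield 2: n = 7 * 2 = 14, yield 14
  Yield 3: n = 14 * 2 = 28, yield 28
Step 2: First next() gets 7, second next() gets the second value, third next() yields 28.
Therefore res = 28.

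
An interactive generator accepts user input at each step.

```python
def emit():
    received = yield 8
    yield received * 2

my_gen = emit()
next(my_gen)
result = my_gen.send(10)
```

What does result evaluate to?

Step 1: next(my_gen) advances to first yield, producing 8.
Step 2: send(10) resumes, received = 10.
Step 3: yield received * 2 = 10 * 2 = 20.
Therefore result = 20.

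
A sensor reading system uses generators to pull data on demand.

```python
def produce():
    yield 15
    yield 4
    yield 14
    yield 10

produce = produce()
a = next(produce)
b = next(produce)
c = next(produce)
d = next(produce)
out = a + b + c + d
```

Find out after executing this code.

Step 1: Create generator and consume all values:
  a = next(produce) = 15
  b = next(produce) = 4
  c = next(produce) = 14
  d = next(produce) = 10
Step 2: out = 15 + 4 + 14 + 10 = 43.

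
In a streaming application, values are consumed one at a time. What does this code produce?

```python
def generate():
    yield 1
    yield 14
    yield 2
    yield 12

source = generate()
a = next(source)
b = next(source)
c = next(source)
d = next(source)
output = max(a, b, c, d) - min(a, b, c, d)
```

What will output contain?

Step 1: Create generator and consume all values:
  a = next(source) = 1
  b = next(source) = 14
  c = next(source) = 2
  d = next(source) = 12
Step 2: max = 14, min = 1, output = 14 - 1 = 13.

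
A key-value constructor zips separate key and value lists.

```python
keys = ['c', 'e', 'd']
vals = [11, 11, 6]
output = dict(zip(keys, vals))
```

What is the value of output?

Step 1: zip pairs keys with values:
  'c' -> 11
  'e' -> 11
  'd' -> 6
Therefore output = {'c': 11, 'e': 11, 'd': 6}.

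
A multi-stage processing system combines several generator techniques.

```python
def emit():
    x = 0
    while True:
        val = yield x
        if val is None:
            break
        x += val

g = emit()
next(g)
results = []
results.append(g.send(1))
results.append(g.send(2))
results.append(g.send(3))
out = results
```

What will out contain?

Step 1: next(g) -> yield 0.
Step 2: send(1) -> x = 1, yield 1.
Step 3: send(2) -> x = 3, yield 3.
Step 4: send(3) -> x = 6, yield 6.
Therefore out = [1, 3, 6].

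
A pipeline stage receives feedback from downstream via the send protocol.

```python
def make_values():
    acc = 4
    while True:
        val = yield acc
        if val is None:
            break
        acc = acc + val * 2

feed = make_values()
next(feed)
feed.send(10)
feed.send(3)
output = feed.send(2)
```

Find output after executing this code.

Step 1: next() -> yield acc=4.
Step 2: send(10) -> val=10, acc = 4 + 10*2 = 24, yield 24.
Step 3: send(3) -> val=3, acc = 24 + 3*2 = 30, yield 30.
Step 4: send(2) -> val=2, acc = 30 + 2*2 = 34, yield 34.
Therefore output = 34.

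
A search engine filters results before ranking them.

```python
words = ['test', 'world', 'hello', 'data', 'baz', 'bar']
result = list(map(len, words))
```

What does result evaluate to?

Step 1: Map len() to each word:
  'test' -> 4
  'world' -> 5
  'hello' -> 5
  'data' -> 4
  'baz' -> 3
  'bar' -> 3
Therefore result = [4, 5, 5, 4, 3, 3].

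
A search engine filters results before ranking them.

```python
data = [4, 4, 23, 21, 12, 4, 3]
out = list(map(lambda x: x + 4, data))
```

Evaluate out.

Step 1: Apply lambda x: x + 4 to each element:
  4 -> 8
  4 -> 8
  23 -> 27
  21 -> 25
  12 -> 16
  4 -> 8
  3 -> 7
Therefore out = [8, 8, 27, 25, 16, 8, 7].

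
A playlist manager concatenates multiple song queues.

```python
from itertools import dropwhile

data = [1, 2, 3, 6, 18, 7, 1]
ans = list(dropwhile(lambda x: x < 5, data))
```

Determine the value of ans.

Step 1: dropwhile drops elements while < 5:
  1 < 5: dropped
  2 < 5: dropped
  3 < 5: dropped
  6: kept (dropping stopped)
Step 2: Remaining elements kept regardless of condition.
Therefore ans = [6, 18, 7, 1].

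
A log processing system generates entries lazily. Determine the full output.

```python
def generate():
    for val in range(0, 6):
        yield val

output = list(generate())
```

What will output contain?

Step 1: The generator yields each value from range(0, 6).
Step 2: list() consumes all yields: [0, 1, 2, 3, 4, 5].
Therefore output = [0, 1, 2, 3, 4, 5].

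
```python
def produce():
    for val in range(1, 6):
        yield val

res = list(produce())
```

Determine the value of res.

Step 1: The generator yields each value from range(1, 6).
Step 2: list() consumes all yields: [1, 2, 3, 4, 5].
Therefore res = [1, 2, 3, 4, 5].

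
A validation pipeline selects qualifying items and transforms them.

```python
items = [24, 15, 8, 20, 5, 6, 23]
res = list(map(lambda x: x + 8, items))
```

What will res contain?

Step 1: Apply lambda x: x + 8 to each element:
  24 -> 32
  15 -> 23
  8 -> 16
  20 -> 28
  5 -> 13
  6 -> 14
  23 -> 31
Therefore res = [32, 23, 16, 28, 13, 14, 31].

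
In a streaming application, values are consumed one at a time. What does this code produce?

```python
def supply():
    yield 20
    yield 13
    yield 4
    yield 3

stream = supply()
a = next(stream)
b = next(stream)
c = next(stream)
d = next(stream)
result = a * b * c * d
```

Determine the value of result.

Step 1: Create generator and consume all values:
  a = next(stream) = 20
  b = next(stream) = 13
  c = next(stream) = 4
  d = next(stream) = 3
Step 2: result = 20 * 13 * 4 * 3 = 3120.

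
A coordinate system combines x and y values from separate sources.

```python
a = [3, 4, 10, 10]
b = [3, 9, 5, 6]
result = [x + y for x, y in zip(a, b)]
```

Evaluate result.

Step 1: Add corresponding elements:
  3 + 3 = 6
  4 + 9 = 13
  10 + 5 = 15
  10 + 6 = 16
Therefore result = [6, 13, 15, 16].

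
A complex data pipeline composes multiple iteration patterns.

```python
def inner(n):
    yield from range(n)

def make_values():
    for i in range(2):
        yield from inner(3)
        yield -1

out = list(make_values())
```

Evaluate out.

Step 1: For each i in range(2):
  i=0: yield from inner(3) -> [0, 1, 2], then yield -1
  i=1: yield from inner(3) -> [0, 1, 2], then yield -1
Therefore out = [0, 1, 2, -1, 0, 1, 2, -1].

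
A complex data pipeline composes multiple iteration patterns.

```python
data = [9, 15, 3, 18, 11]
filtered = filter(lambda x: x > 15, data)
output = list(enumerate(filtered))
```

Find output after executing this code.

Step 1: Filter [9, 15, 3, 18, 11] for > 15: [18].
Step 2: enumerate re-indexes from 0: [(0, 18)].
Therefore output = [(0, 18)].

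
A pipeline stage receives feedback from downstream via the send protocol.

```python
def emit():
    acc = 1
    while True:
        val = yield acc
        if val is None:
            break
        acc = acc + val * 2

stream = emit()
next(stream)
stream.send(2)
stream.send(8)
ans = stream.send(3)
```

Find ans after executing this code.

Step 1: next() -> yield acc=1.
Step 2: send(2) -> val=2, acc = 1 + 2*2 = 5, yield 5.
Step 3: send(8) -> val=8, acc = 5 + 8*2 = 21, yield 21.
Step 4: send(3) -> val=3, acc = 21 + 3*2 = 27, yield 27.
Therefore ans = 27.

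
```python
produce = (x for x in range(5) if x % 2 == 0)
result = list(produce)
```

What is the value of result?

Step 1: Filter range(5) keeping only even values:
  x=0: even, included
  x=1: odd, excluded
  x=2: even, included
  x=3: odd, excluded
  x=4: even, included
Therefore result = [0, 2, 4].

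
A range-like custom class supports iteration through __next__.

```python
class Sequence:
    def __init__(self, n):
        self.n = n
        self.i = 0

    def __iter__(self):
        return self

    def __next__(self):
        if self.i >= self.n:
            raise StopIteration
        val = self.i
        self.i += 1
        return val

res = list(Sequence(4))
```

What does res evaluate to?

Step 1: Sequence(4) creates an iterator counting 0 to 3.
Step 2: list() consumes all values: [0, 1, 2, 3].
Therefore res = [0, 1, 2, 3].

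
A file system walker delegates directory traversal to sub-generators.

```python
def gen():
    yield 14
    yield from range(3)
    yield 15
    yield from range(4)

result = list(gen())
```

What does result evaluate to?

Step 1: Trace yields in order:
  yield 14
  yield 0
  yield 1
  yield 2
  yield 15
  yield 0
  yield 1
  yield 2
  yield 3
Therefore result = [14, 0, 1, 2, 15, 0, 1, 2, 3].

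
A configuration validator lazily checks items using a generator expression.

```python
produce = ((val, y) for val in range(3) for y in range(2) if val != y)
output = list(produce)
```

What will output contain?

Step 1: Nested generator over range(3) x range(2) where val != y:
  (0, 0): excluded (val == y)
  (0, 1): included
  (1, 0): included
  (1, 1): excluded (val == y)
  (2, 0): included
  (2, 1): included
Therefore output = [(0, 1), (1, 0), (2, 0), (2, 1)].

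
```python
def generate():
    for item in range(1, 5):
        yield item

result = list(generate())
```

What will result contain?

Step 1: The generator yields each value from range(1, 5).
Step 2: list() consumes all yields: [1, 2, 3, 4].
Therefore result = [1, 2, 3, 4].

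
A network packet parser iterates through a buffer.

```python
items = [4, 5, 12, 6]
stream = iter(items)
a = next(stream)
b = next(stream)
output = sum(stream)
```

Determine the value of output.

Step 1: Create iterator over [4, 5, 12, 6].
Step 2: a = next() = 4, b = next() = 5.
Step 3: sum() of remaining [12, 6] = 18.
Therefore output = 18.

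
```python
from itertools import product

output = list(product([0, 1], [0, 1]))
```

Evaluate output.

Step 1: product([0, 1], [0, 1]) gives all pairs:
  (0, 0)
  (0, 1)
  (1, 0)
  (1, 1)
Therefore output = [(0, 0), (0, 1), (1, 0), (1, 1)].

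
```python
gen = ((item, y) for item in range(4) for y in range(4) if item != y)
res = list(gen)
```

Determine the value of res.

Step 1: Nested generator over range(4) x range(4) where item != y:
  (0, 0): excluded (item == y)
  (0, 1): included
  (0, 2): included
  (0, 3): included
  (1, 0): included
  (1, 1): excluded (item == y)
  (1, 2): included
  (1, 3): included
  (2, 0): included
  (2, 1): included
  (2, 2): excluded (item == y)
  (2, 3): included
  (3, 0): included
  (3, 1): included
  (3, 2): included
  (3, 3): excluded (item == y)
Therefore res = [(0, 1), (0, 2), (0, 3), (1, 0), (1, 2), (1, 3), (2, 0), (2, 1), (2, 3), (3, 0), (3, 1), (3, 2)].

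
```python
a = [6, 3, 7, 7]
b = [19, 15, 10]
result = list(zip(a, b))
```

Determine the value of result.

Step 1: zip stops at shortest (len(a)=4, len(b)=3):
  Index 0: (6, 19)
  Index 1: (3, 15)
  Index 2: (7, 10)
Step 2: Last element of a (7) has no pair, dropped.
Therefore result = [(6, 19), (3, 15), (7, 10)].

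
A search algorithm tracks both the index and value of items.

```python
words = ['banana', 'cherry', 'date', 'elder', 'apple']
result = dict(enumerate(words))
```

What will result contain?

Step 1: enumerate pairs indices with words:
  0 -> 'banana'
  1 -> 'cherry'
  2 -> 'date'
  3 -> 'elder'
  4 -> 'apple'
Therefore result = {0: 'banana', 1: 'cherry', 2: 'date', 3: 'elder', 4: 'apple'}.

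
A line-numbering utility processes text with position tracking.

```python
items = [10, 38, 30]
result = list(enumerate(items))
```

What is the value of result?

Step 1: enumerate pairs each element with its index:
  (0, 10)
  (1, 38)
  (2, 30)
Therefore result = [(0, 10), (1, 38), (2, 30)].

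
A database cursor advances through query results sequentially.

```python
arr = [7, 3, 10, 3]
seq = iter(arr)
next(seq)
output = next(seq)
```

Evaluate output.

Step 1: Create iterator over [7, 3, 10, 3].
Step 2: next() consumes 7.
Step 3: next() returns 3.
Therefore output = 3.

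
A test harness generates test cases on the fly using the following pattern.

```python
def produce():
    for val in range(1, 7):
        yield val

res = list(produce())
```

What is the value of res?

Step 1: The generator yields each value from range(1, 7).
Step 2: list() consumes all yields: [1, 2, 3, 4, 5, 6].
Therefore res = [1, 2, 3, 4, 5, 6].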